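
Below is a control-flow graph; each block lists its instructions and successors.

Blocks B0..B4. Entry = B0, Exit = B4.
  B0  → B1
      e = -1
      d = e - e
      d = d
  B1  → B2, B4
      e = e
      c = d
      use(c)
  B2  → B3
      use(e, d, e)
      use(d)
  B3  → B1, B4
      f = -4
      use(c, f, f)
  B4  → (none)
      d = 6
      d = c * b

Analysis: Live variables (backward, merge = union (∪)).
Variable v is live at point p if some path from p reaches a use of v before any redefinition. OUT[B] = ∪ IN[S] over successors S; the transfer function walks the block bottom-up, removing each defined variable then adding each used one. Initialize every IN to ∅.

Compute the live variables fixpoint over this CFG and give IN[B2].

Fixpoint table:
  B0:  IN={b}  OUT={b, d, e}
  B1:  IN={b, d, e}  OUT={b, c, d, e}
  B2:  IN={b, c, d, e}  OUT={b, c, d, e}
  B3:  IN={b, c, d, e}  OUT={b, c, d, e}
  B4:  IN={b, c}  OUT={}

Merge at B2: OUT[B2] = IN[B3] = {b, c, d, e}
Applying B2's transfer function to that OUT value gives IN[B2] (row B2 above).

Answer: {b, c, d, e}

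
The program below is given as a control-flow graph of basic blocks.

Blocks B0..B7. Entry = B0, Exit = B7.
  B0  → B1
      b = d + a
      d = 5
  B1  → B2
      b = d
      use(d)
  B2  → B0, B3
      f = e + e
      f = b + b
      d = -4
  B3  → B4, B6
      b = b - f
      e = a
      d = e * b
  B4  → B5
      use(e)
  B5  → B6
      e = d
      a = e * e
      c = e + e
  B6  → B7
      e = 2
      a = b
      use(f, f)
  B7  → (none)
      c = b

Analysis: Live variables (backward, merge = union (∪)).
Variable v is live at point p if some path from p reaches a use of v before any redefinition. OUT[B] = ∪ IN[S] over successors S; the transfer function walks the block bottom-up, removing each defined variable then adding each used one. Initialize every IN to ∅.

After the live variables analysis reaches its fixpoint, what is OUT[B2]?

Fixpoint table:
  B0: | IN={a, d, e} | OUT={a, d, e}
  B1: | IN={a, d, e} | OUT={a, b, e}
  B2: | IN={a, b, e} | OUT={a, b, d, e, f}
  B3: | IN={a, b, f} | OUT={b, d, e, f}
  B4: | IN={b, d, e, f} | OUT={b, d, f}
  B5: | IN={b, d, f} | OUT={b, f}
  B6: | IN={b, f} | OUT={b}
  B7: | IN={b} | OUT={}

Merge at B2: OUT[B2] = IN[B0] ⊔ IN[B3] = {a, b, d, e, f}

Answer: {a, b, d, e, f}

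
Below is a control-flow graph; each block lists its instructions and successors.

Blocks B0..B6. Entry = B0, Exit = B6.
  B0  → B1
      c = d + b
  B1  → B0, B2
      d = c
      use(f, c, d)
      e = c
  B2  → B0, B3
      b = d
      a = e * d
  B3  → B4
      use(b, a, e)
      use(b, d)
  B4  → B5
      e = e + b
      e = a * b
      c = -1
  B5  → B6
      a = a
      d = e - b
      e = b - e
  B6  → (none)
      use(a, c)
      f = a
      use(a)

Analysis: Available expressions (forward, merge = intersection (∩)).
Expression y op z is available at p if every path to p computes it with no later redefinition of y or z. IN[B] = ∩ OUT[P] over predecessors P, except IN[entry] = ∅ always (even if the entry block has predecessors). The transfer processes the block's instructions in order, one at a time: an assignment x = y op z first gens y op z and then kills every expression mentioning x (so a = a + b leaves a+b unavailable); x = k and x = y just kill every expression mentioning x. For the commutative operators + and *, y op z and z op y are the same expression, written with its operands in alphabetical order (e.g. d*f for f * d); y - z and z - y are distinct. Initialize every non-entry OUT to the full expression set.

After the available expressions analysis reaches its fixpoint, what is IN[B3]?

Per-block solution:
  B0:  IN={}  OUT={b+d}
  B1:  IN={b+d}  OUT={}
  B2:  IN={}  OUT={d*e}
  B3:  IN={d*e}  OUT={d*e}
  B4:  IN={d*e}  OUT={a*b}
  B5:  IN={a*b}  OUT={}
  B6:  IN={}  OUT={}

Merge at B3: IN[B3] = OUT[B2] = {d*e}

Answer: {d*e}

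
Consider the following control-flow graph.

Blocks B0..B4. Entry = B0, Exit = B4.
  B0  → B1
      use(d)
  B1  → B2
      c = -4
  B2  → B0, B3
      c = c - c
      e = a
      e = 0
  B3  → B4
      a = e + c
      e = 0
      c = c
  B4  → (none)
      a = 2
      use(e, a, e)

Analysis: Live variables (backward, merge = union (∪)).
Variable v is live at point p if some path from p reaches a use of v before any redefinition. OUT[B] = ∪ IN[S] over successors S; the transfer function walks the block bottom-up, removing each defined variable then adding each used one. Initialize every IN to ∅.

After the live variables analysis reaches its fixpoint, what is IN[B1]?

Answer: {a, d}

Trace:
Per-block solution:
  B0:   IN={a, d}   OUT={a, d}
  B1:   IN={a, d}   OUT={a, c, d}
  B2:   IN={a, c, d}   OUT={a, c, d, e}
  B3:   IN={c, e}   OUT={e}
  B4:   IN={e}   OUT={}

Merge at B1: OUT[B1] = IN[B2] = {a, c, d}
Applying B1's transfer function to that OUT value gives IN[B1] (row B1 above).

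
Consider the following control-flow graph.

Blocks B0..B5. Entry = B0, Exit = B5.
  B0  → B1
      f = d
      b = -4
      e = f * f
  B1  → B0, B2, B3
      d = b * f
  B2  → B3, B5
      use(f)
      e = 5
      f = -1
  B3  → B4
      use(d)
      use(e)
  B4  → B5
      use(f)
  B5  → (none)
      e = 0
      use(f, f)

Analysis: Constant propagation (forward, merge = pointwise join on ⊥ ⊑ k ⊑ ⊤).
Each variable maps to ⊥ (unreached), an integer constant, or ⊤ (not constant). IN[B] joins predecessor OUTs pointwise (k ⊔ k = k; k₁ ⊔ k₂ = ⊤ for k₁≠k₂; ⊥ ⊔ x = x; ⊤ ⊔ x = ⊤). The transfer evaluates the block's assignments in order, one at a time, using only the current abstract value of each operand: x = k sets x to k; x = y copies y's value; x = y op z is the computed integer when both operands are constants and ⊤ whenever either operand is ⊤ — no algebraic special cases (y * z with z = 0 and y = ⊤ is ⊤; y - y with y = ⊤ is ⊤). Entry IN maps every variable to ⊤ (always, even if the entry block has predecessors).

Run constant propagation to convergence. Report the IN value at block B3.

Per-block solution:
  B0:  IN=(all ⊤)  OUT={b:-4; rest ⊤}
  B1:  IN={b:-4; rest ⊤}  OUT={b:-4; rest ⊤}
  B2:  IN={b:-4; rest ⊤}  OUT={b:-4, e:5, f:-1; rest ⊤}
  B3:  IN={b:-4; rest ⊤}  OUT={b:-4; rest ⊤}
  B4:  IN={b:-4; rest ⊤}  OUT={b:-4; rest ⊤}
  B5:  IN={b:-4; rest ⊤}  OUT={b:-4, e:0; rest ⊤}

Merge at B3: IN[B3] = OUT[B1] ⊔ OUT[B2] = {a: ⊤, b: -4, c: ⊤, d: ⊤, e: ⊤, f: ⊤}

Answer: {a: ⊤, b: -4, c: ⊤, d: ⊤, e: ⊤, f: ⊤}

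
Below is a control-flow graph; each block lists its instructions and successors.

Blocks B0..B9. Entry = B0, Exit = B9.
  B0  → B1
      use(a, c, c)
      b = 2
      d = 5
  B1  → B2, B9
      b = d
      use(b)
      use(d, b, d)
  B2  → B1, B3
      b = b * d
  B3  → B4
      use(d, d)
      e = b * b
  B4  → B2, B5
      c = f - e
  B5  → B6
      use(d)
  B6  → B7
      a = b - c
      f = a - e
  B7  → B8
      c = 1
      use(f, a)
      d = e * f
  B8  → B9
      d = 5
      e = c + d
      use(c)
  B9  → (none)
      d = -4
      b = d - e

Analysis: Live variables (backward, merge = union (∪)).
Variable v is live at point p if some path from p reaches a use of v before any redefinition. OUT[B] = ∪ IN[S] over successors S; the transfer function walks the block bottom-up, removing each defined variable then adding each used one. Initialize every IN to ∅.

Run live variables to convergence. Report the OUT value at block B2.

Per-block solution:
  B0:   IN={a, c, e, f}   OUT={d, e, f}
  B1:   IN={d, e, f}   OUT={b, d, e, f}
  B2:   IN={b, d, e, f}   OUT={b, d, e, f}
  B3:   IN={b, d, f}   OUT={b, d, e, f}
  B4:   IN={b, d, e, f}   OUT={b, c, d, e, f}
  B5:   IN={b, c, d, e}   OUT={b, c, e}
  B6:   IN={b, c, e}   OUT={a, e, f}
  B7:   IN={a, e, f}   OUT={c}
  B8:   IN={c}   OUT={e}
  B9:   IN={e}   OUT={}

Merge at B2: OUT[B2] = IN[B1] ⊔ IN[B3] = {b, d, e, f}

Answer: {b, d, e, f}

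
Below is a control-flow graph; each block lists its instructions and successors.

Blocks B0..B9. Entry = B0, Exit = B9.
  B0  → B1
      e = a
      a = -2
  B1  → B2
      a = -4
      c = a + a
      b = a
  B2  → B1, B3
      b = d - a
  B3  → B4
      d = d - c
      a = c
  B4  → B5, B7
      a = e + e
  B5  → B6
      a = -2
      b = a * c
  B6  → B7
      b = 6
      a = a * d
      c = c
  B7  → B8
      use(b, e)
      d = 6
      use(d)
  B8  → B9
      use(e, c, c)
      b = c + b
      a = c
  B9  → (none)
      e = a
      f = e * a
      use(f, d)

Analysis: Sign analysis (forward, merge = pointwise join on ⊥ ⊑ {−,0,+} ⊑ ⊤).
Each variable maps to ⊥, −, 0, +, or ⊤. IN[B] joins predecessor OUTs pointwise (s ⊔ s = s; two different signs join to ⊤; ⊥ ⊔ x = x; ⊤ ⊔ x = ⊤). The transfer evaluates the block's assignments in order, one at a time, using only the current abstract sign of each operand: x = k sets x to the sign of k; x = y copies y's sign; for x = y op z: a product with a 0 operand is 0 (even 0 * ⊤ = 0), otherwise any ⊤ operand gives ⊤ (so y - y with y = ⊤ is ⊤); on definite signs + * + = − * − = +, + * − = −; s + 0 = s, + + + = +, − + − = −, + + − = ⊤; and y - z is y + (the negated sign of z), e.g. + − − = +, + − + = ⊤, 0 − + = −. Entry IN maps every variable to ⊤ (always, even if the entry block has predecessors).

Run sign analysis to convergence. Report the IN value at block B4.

Answer: {a: -, b: ⊤, c: -, d: ⊤, e: ⊤, f: ⊤}

Trace:
Per-block solution:
  B0: | IN=(all ⊤) | OUT={a:-; rest ⊤}
  B1: | IN={a:-; rest ⊤} | OUT={a:-, b:-, c:-; rest ⊤}
  B2: | IN={a:-, b:-, c:-; rest ⊤} | OUT={a:-, c:-; rest ⊤}
  B3: | IN={a:-, c:-; rest ⊤} | OUT={a:-, c:-; rest ⊤}
  B4: | IN={a:-, c:-; rest ⊤} | OUT={c:-; rest ⊤}
  B5: | IN={c:-; rest ⊤} | OUT={a:-, b:+, c:-; rest ⊤}
  B6: | IN={a:-, b:+, c:-; rest ⊤} | OUT={b:+, c:-; rest ⊤}
  B7: | IN={c:-; rest ⊤} | OUT={c:-, d:+; rest ⊤}
  B8: | IN={c:-, d:+; rest ⊤} | OUT={a:-, c:-, d:+; rest ⊤}
  B9: | IN={a:-, c:-, d:+; rest ⊤} | OUT={a:-, c:-, d:+, e:-, f:+; rest ⊤}

Merge at B4: IN[B4] = OUT[B3] = {a: -, b: ⊤, c: -, d: ⊤, e: ⊤, f: ⊤}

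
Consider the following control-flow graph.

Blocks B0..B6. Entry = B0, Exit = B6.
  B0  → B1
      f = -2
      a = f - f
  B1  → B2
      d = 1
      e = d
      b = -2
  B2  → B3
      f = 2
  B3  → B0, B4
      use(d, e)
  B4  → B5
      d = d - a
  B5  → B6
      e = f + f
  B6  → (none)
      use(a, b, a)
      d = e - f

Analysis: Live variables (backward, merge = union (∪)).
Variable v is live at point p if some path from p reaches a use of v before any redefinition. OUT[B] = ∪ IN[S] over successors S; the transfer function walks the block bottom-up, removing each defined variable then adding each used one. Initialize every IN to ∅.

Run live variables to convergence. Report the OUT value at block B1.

Fixpoint table:
  B0: | IN={} | OUT={a}
  B1: | IN={a} | OUT={a, b, d, e}
  B2: | IN={a, b, d, e} | OUT={a, b, d, e, f}
  B3: | IN={a, b, d, e, f} | OUT={a, b, d, f}
  B4: | IN={a, b, d, f} | OUT={a, b, f}
  B5: | IN={a, b, f} | OUT={a, b, e, f}
  B6: | IN={a, b, e, f} | OUT={}

Merge at B1: OUT[B1] = IN[B2] = {a, b, d, e}

Answer: {a, b, d, e}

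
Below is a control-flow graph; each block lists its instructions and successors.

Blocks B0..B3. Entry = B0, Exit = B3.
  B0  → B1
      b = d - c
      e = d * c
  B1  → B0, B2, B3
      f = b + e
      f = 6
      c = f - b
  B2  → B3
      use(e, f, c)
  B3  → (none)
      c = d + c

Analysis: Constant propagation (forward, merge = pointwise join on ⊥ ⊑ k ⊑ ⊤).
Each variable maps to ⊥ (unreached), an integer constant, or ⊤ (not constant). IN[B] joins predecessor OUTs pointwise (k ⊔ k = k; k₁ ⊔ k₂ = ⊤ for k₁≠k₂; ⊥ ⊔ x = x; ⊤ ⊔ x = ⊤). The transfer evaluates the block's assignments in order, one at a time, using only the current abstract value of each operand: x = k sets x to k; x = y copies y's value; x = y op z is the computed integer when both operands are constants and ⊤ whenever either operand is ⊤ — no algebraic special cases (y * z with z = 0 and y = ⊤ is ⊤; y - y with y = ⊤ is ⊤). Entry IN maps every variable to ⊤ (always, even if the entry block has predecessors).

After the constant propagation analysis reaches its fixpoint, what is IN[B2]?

Answer: {a: ⊤, b: ⊤, c: ⊤, d: ⊤, e: ⊤, f: 6}

Trace:
Fixpoint table:
  B0: | IN=(all ⊤) | OUT=(all ⊤)
  B1: | IN=(all ⊤) | OUT={f:6; rest ⊤}
  B2: | IN={f:6; rest ⊤} | OUT={f:6; rest ⊤}
  B3: | IN={f:6; rest ⊤} | OUT={f:6; rest ⊤}

Merge at B2: IN[B2] = OUT[B1] = {a: ⊤, b: ⊤, c: ⊤, d: ⊤, e: ⊤, f: 6}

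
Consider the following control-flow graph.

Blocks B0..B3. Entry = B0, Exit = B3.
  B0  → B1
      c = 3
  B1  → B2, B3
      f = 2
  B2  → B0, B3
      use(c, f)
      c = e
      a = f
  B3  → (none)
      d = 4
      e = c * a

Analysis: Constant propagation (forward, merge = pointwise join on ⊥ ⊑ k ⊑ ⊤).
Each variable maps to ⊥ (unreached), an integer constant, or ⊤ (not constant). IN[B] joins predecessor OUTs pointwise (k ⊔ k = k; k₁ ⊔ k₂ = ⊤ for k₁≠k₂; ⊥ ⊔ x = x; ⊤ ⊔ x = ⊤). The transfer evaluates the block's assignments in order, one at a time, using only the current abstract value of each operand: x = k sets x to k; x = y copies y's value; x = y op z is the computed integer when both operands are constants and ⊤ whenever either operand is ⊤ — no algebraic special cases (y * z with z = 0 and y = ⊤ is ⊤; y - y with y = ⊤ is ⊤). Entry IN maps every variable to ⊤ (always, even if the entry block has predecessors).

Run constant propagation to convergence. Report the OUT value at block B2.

Fixpoint table:
  B0:  IN=(all ⊤)  OUT={c:3; rest ⊤}
  B1:  IN={c:3; rest ⊤}  OUT={c:3, f:2; rest ⊤}
  B2:  IN={c:3, f:2; rest ⊤}  OUT={a:2, f:2; rest ⊤}
  B3:  IN={f:2; rest ⊤}  OUT={d:4, f:2; rest ⊤}

Merge at B2: IN[B2] = OUT[B1] = {a: ⊤, b: ⊤, c: 3, d: ⊤, e: ⊤, f: 2}
Applying B2's transfer function to that IN value gives OUT[B2] (row B2 above).

Answer: {a: 2, b: ⊤, c: ⊤, d: ⊤, e: ⊤, f: 2}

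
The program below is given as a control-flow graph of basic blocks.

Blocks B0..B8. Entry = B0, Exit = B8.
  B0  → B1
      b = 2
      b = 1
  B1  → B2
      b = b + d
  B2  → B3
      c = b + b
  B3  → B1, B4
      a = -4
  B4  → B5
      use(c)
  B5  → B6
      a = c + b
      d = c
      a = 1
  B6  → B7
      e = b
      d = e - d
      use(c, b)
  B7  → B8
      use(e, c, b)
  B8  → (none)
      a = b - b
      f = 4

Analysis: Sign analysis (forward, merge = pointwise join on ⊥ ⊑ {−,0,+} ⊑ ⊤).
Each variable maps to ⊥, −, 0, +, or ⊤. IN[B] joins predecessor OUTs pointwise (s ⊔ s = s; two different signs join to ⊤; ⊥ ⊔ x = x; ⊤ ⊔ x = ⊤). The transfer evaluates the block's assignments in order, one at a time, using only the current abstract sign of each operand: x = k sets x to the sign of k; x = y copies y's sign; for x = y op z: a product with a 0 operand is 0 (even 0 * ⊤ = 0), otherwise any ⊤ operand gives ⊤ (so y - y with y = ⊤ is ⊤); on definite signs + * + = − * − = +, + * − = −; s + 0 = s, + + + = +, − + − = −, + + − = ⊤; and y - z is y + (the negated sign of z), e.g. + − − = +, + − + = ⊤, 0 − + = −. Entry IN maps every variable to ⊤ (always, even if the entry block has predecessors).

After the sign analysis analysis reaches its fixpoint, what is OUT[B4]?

Answer: {a: -, b: ⊤, c: ⊤, d: ⊤, e: ⊤, f: ⊤}

Trace:
Fixpoint table:
  B0: | IN=(all ⊤) | OUT={b:+; rest ⊤}
  B1: | IN=(all ⊤) | OUT=(all ⊤)
  B2: | IN=(all ⊤) | OUT=(all ⊤)
  B3: | IN=(all ⊤) | OUT={a:-; rest ⊤}
  B4: | IN={a:-; rest ⊤} | OUT={a:-; rest ⊤}
  B5: | IN={a:-; rest ⊤} | OUT={a:+; rest ⊤}
  B6: | IN={a:+; rest ⊤} | OUT={a:+; rest ⊤}
  B7: | IN={a:+; rest ⊤} | OUT={a:+; rest ⊤}
  B8: | IN={a:+; rest ⊤} | OUT={f:+; rest ⊤}

Merge at B4: IN[B4] = OUT[B3] = {a: -, b: ⊤, c: ⊤, d: ⊤, e: ⊤, f: ⊤}
Applying B4's transfer function to that IN value gives OUT[B4] (row B4 above).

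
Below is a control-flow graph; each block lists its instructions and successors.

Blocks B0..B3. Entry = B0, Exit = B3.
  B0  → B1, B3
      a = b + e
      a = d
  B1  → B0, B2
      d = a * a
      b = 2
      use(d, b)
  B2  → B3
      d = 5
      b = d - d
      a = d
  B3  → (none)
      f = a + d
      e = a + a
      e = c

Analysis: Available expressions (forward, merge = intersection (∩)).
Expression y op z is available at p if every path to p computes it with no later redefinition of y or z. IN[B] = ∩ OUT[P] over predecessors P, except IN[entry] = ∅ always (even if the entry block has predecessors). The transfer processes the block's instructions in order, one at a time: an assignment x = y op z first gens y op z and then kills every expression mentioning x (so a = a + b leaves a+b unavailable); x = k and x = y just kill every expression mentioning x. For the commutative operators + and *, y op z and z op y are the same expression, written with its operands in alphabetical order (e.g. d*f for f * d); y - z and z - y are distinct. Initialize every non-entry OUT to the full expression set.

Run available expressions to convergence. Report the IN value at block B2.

Answer: {a*a}

Derivation:
Converged values:
  B0:  IN={}  OUT={b+e}
  B1:  IN={b+e}  OUT={a*a}
  B2:  IN={a*a}  OUT={d-d}
  B3:  IN={}  OUT={a+a, a+d}

Merge at B2: IN[B2] = OUT[B1] = {a*a}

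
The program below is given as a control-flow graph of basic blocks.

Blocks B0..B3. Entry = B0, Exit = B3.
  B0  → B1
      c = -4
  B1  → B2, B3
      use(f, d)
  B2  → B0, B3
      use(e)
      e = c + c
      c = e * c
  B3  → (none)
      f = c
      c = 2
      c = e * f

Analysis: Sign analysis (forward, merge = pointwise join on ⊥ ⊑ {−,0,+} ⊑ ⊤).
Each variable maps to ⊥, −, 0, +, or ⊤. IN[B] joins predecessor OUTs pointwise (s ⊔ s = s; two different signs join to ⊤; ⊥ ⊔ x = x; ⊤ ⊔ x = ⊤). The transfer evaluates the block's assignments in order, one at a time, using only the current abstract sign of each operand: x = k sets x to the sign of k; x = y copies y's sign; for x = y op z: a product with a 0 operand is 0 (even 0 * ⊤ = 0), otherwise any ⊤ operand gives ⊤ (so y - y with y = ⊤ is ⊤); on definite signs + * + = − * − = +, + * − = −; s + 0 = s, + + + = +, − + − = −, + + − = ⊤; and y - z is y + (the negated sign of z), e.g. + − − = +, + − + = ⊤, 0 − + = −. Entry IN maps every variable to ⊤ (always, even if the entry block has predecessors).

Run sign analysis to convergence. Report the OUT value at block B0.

Answer: {a: ⊤, b: ⊤, c: -, d: ⊤, e: ⊤, f: ⊤}

Derivation:
Converged values:
  B0: | IN=(all ⊤) | OUT={c:-; rest ⊤}
  B1: | IN={c:-; rest ⊤} | OUT={c:-; rest ⊤}
  B2: | IN={c:-; rest ⊤} | OUT={c:+, e:-; rest ⊤}
  B3: | IN=(all ⊤) | OUT=(all ⊤)

Merge at B0 (entry node, so the boundary value (all ⊤) is joined with the incoming edge(s)): IN[B0] = (all ⊤) ⊔ OUT[B2] = {a: ⊤, b: ⊤, c: ⊤, d: ⊤, e: ⊤, f: ⊤}
Applying B0's transfer function to that IN value gives OUT[B0] (row B0 above).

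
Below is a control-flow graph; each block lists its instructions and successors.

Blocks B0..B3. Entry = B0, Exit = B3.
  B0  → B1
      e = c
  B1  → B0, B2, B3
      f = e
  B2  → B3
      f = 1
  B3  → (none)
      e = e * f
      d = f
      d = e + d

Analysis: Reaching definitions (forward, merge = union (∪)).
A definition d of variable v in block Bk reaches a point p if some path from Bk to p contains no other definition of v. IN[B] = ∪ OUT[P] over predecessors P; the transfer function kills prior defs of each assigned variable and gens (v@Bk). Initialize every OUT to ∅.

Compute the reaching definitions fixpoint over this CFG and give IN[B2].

Per-block solution:
  B0:  IN={e@B0, f@B1}  OUT={e@B0, f@B1}
  B1:  IN={e@B0, f@B1}  OUT={e@B0, f@B1}
  B2:  IN={e@B0, f@B1}  OUT={e@B0, f@B2}
  B3:  IN={e@B0, f@B1, f@B2}  OUT={d@B3, e@B3, f@B1, f@B2}

Merge at B2: IN[B2] = OUT[B1] = {e@B0, f@B1}

Answer: {e@B0, f@B1}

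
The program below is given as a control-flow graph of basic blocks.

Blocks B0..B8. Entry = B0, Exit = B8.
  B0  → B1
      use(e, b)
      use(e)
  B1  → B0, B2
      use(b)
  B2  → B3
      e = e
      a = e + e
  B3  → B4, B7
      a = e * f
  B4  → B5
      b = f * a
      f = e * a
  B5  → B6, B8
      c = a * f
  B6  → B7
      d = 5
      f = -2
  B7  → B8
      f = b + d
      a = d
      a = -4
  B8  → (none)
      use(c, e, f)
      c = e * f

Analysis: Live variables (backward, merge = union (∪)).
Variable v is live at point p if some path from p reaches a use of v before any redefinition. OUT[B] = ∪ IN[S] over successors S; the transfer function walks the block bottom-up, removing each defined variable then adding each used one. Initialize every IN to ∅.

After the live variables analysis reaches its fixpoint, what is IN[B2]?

Answer: {b, c, d, e, f}

Trace:
Converged values:
  B0:   IN={b, c, d, e, f}   OUT={b, c, d, e, f}
  B1:   IN={b, c, d, e, f}   OUT={b, c, d, e, f}
  B2:   IN={b, c, d, e, f}   OUT={b, c, d, e, f}
  B3:   IN={b, c, d, e, f}   OUT={a, b, c, d, e, f}
  B4:   IN={a, e, f}   OUT={a, b, e, f}
  B5:   IN={a, b, e, f}   OUT={b, c, e, f}
  B6:   IN={b, c, e}   OUT={b, c, d, e}
  B7:   IN={b, c, d, e}   OUT={c, e, f}
  B8:   IN={c, e, f}   OUT={}

Merge at B2: OUT[B2] = IN[B3] = {b, c, d, e, f}
Applying B2's transfer function to that OUT value gives IN[B2] (row B2 above).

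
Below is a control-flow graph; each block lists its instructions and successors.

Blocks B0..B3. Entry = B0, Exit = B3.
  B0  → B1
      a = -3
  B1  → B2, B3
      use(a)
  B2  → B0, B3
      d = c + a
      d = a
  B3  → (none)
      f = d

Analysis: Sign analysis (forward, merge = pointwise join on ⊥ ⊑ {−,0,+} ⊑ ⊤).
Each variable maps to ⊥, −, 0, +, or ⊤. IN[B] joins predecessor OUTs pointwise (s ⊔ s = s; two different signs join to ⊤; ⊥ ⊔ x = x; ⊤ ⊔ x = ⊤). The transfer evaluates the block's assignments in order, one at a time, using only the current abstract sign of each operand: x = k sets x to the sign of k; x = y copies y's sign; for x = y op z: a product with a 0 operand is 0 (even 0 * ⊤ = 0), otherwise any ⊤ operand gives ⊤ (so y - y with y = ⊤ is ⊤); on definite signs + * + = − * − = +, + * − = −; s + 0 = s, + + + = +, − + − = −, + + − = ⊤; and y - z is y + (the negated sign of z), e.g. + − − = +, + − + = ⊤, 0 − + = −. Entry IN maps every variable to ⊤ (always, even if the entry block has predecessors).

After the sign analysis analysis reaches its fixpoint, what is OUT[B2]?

Answer: {a: -, b: ⊤, c: ⊤, d: -, e: ⊤, f: ⊤}

Working:
Fixpoint table:
  B0:   IN=(all ⊤)   OUT={a:-; rest ⊤}
  B1:   IN={a:-; rest ⊤}   OUT={a:-; rest ⊤}
  B2:   IN={a:-; rest ⊤}   OUT={a:-, d:-; rest ⊤}
  B3:   IN={a:-; rest ⊤}   OUT={a:-; rest ⊤}

Merge at B2: IN[B2] = OUT[B1] = {a: -, b: ⊤, c: ⊤, d: ⊤, e: ⊤, f: ⊤}
Applying B2's transfer function to that IN value gives OUT[B2] (row B2 above).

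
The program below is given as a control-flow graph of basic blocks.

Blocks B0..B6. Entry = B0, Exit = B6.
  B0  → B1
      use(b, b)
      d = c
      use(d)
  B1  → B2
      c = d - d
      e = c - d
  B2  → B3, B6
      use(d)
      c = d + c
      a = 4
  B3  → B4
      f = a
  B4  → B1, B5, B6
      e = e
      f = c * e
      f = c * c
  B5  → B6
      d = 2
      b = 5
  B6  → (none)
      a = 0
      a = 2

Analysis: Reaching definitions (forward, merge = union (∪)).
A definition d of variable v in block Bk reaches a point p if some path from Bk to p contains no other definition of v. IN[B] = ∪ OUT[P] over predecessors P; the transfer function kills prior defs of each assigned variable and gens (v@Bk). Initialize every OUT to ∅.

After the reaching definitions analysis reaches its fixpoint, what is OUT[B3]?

Fixpoint table:
  B0:   IN={}   OUT={d@B0}
  B1:   IN={a@B2, c@B2, d@B0, e@B4, f@B4}   OUT={a@B2, c@B1, d@B0, e@B1, f@B4}
  B2:   IN={a@B2, c@B1, d@B0, e@B1, f@B4}   OUT={a@B2, c@B2, d@B0, e@B1, f@B4}
  B3:   IN={a@B2, c@B2, d@B0, e@B1, f@B4}   OUT={a@B2, c@B2, d@B0, e@B1, f@B3}
  B4:   IN={a@B2, c@B2, d@B0, e@B1, f@B3}   OUT={a@B2, c@B2, d@B0, e@B4, f@B4}
  B5:   IN={a@B2, c@B2, d@B0, e@B4, f@B4}   OUT={a@B2, b@B5, c@B2, d@B5, e@B4, f@B4}
  B6:   IN={a@B2, b@B5, c@B2, d@B0, d@B5, e@B1, e@B4, f@B4}   OUT={a@B6, b@B5, c@B2, d@B0, d@B5, e@B1, e@B4, f@B4}

Merge at B3: IN[B3] = OUT[B2] = {a@B2, c@B2, d@B0, e@B1, f@B4}
Applying B3's transfer function to that IN value gives OUT[B3] (row B3 above).

Answer: {a@B2, c@B2, d@B0, e@B1, f@B3}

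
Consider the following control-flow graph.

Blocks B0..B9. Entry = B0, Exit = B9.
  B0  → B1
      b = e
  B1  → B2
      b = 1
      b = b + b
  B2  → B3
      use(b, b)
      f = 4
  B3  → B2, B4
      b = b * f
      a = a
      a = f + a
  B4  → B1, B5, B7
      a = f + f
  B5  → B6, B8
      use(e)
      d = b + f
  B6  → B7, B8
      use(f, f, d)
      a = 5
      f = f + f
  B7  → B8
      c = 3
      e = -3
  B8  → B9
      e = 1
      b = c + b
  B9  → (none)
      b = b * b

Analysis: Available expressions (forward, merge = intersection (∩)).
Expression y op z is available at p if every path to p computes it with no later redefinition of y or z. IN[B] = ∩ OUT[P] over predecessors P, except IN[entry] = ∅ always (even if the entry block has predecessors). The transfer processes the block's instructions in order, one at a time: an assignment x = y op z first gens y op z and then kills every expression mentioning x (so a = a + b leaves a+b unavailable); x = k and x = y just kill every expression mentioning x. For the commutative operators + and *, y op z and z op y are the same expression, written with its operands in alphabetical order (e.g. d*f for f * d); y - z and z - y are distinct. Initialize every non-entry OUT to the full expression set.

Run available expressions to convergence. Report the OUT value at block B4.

Converged values:
  B0: | IN={} | OUT={}
  B1: | IN={} | OUT={}
  B2: | IN={} | OUT={}
  B3: | IN={} | OUT={}
  B4: | IN={} | OUT={f+f}
  B5: | IN={f+f} | OUT={b+f, f+f}
  B6: | IN={b+f, f+f} | OUT={}
  B7: | IN={} | OUT={}
  B8: | IN={} | OUT={}
  B9: | IN={} | OUT={}

Merge at B4: IN[B4] = OUT[B3] = {}
Applying B4's transfer function to that IN value gives OUT[B4] (row B4 above).

Answer: {f+f}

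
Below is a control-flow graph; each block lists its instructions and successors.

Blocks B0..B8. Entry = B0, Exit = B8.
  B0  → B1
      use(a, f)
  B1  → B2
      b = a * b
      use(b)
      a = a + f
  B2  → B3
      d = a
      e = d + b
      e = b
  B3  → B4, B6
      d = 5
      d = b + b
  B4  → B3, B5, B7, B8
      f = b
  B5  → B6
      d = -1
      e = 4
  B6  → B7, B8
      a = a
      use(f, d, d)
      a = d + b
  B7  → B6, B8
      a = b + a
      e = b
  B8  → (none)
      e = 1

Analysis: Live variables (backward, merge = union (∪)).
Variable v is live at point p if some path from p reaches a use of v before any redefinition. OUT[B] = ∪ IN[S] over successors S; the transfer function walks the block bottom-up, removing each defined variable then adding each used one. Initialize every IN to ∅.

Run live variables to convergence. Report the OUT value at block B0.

Per-block solution:
  B0:  IN={a, b, f}  OUT={a, b, f}
  B1:  IN={a, b, f}  OUT={a, b, f}
  B2:  IN={a, b, f}  OUT={a, b, f}
  B3:  IN={a, b, f}  OUT={a, b, d, f}
  B4:  IN={a, b, d}  OUT={a, b, d, f}
  B5:  IN={a, b, f}  OUT={a, b, d, f}
  B6:  IN={a, b, d, f}  OUT={a, b, d, f}
  B7:  IN={a, b, d, f}  OUT={a, b, d, f}
  B8:  IN={}  OUT={}

Merge at B0: OUT[B0] = IN[B1] = {a, b, f}

Answer: {a, b, f}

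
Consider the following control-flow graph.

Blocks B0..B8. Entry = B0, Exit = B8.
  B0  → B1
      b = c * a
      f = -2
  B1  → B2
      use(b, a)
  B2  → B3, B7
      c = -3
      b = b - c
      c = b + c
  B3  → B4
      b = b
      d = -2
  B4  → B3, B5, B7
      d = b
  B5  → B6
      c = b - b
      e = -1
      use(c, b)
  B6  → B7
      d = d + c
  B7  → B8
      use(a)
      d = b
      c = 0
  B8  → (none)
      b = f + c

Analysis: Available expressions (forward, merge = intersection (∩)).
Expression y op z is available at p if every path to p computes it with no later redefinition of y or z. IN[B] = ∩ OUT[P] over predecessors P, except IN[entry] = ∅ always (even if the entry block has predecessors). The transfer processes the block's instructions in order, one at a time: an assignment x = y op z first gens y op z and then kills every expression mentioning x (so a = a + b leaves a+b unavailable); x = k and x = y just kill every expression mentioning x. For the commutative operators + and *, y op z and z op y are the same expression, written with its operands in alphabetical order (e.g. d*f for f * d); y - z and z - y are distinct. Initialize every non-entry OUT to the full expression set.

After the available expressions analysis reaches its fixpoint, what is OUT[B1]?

Answer: {a*c}

Derivation:
Fixpoint table:
  B0: | IN={} | OUT={a*c}
  B1: | IN={a*c} | OUT={a*c}
  B2: | IN={a*c} | OUT={}
  B3: | IN={} | OUT={}
  B4: | IN={} | OUT={}
  B5: | IN={} | OUT={b-b}
  B6: | IN={b-b} | OUT={b-b}
  B7: | IN={} | OUT={}
  B8: | IN={} | OUT={c+f}

Merge at B1: IN[B1] = OUT[B0] = {a*c}
Applying B1's transfer function to that IN value gives OUT[B1] (row B1 above).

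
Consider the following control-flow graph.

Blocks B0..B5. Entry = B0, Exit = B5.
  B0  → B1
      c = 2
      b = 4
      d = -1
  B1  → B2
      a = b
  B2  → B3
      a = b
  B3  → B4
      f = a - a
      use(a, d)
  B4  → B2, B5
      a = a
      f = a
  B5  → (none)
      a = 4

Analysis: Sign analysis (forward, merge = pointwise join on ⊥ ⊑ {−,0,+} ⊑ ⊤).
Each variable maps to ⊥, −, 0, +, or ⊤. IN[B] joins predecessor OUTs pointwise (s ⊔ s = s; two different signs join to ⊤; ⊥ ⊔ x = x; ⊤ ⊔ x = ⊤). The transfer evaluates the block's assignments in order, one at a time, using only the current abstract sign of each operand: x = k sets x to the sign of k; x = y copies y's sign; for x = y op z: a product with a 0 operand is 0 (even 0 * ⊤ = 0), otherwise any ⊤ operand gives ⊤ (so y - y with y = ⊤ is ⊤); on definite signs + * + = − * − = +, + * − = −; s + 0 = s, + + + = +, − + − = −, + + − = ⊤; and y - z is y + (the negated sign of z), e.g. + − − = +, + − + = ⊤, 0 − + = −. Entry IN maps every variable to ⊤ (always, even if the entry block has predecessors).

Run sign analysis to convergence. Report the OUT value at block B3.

Per-block solution:
  B0:  IN=(all ⊤)  OUT={b:+, c:+, d:-; rest ⊤}
  B1:  IN={b:+, c:+, d:-; rest ⊤}  OUT={a:+, b:+, c:+, d:-; rest ⊤}
  B2:  IN={a:+, b:+, c:+, d:-; rest ⊤}  OUT={a:+, b:+, c:+, d:-; rest ⊤}
  B3:  IN={a:+, b:+, c:+, d:-; rest ⊤}  OUT={a:+, b:+, c:+, d:-; rest ⊤}
  B4:  IN={a:+, b:+, c:+, d:-; rest ⊤}  OUT={a:+, b:+, c:+, d:-, f:+; rest ⊤}
  B5:  IN={a:+, b:+, c:+, d:-, f:+; rest ⊤}  OUT={a:+, b:+, c:+, d:-, f:+; rest ⊤}

Merge at B3: IN[B3] = OUT[B2] = {a: +, b: +, c: +, d: -, e: ⊤, f: ⊤}
Applying B3's transfer function to that IN value gives OUT[B3] (row B3 above).

Answer: {a: +, b: +, c: +, d: -, e: ⊤, f: ⊤}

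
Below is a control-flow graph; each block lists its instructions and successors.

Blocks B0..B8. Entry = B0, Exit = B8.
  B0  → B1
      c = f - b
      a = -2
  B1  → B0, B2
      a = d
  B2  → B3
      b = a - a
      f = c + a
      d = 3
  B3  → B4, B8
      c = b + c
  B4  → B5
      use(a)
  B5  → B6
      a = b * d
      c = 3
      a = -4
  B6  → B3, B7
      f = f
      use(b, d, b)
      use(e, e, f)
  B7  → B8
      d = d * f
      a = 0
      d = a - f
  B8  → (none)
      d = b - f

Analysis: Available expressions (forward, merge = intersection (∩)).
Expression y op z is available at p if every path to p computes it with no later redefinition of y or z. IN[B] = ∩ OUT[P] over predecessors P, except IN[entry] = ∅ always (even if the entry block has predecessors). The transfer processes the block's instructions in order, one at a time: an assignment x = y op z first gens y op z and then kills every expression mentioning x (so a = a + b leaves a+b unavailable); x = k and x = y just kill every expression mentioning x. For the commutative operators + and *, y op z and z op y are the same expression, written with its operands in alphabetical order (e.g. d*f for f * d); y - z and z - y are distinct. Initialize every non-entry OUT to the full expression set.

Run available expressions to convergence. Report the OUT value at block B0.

Converged values:
  B0:   IN={}   OUT={f-b}
  B1:   IN={f-b}   OUT={f-b}
  B2:   IN={f-b}   OUT={a+c, a-a}
  B3:   IN={}   OUT={}
  B4:   IN={}   OUT={}
  B5:   IN={}   OUT={b*d}
  B6:   IN={b*d}   OUT={b*d}
  B7:   IN={b*d}   OUT={a-f}
  B8:   IN={}   OUT={b-f}

Merge at B0 (entry node, so the boundary value {} is joined with the incoming edge(s)): IN[B0] = {} ∩ OUT[B1] = {}
Applying B0's transfer function to that IN value gives OUT[B0] (row B0 above).

Answer: {f-b}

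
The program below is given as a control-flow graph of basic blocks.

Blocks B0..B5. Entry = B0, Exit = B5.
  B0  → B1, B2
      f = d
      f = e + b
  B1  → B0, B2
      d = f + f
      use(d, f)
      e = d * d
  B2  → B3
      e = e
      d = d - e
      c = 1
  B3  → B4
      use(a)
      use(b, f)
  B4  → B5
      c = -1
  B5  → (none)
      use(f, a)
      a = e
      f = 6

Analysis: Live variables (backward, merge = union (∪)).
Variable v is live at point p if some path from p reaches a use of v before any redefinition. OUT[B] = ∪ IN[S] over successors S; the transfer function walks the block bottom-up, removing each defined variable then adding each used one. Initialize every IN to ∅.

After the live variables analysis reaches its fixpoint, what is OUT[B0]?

Per-block solution:
  B0:  IN={a, b, d, e}  OUT={a, b, d, e, f}
  B1:  IN={a, b, f}  OUT={a, b, d, e, f}
  B2:  IN={a, b, d, e, f}  OUT={a, b, e, f}
  B3:  IN={a, b, e, f}  OUT={a, e, f}
  B4:  IN={a, e, f}  OUT={a, e, f}
  B5:  IN={a, e, f}  OUT={}

Merge at B0: OUT[B0] = IN[B1] ⊔ IN[B2] = {a, b, d, e, f}

Answer: {a, b, d, e, f}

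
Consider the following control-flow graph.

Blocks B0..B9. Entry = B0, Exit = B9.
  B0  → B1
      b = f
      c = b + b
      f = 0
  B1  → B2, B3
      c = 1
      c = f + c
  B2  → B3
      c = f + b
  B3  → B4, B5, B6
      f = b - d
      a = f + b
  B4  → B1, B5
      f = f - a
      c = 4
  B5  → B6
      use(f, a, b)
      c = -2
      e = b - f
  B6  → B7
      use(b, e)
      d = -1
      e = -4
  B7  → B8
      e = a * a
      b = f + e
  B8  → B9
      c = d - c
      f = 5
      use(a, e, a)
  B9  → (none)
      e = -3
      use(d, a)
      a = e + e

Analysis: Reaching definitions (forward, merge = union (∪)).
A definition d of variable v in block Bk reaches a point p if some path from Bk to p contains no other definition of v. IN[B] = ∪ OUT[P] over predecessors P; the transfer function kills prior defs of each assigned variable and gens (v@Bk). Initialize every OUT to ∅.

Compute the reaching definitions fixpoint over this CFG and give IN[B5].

Answer: {a@B3, b@B0, c@B1, c@B2, c@B4, f@B3, f@B4}

Trace:
Fixpoint table:
  B0: | IN={} | OUT={b@B0, c@B0, f@B0}
  B1: | IN={a@B3, b@B0, c@B0, c@B4, f@B0, f@B4} | OUT={a@B3, b@B0, c@B1, f@B0, f@B4}
  B2: | IN={a@B3, b@B0, c@B1, f@B0, f@B4} | OUT={a@B3, b@B0, c@B2, f@B0, f@B4}
  B3: | IN={a@B3, b@B0, c@B1, c@B2, f@B0, f@B4} | OUT={a@B3, b@B0, c@B1, c@B2, f@B3}
  B4: | IN={a@B3, b@B0, c@B1, c@B2, f@B3} | OUT={a@B3, b@B0, c@B4, f@B4}
  B5: | IN={a@B3, b@B0, c@B1, c@B2, c@B4, f@B3, f@B4} | OUT={a@B3, b@B0, c@B5, e@B5, f@B3, f@B4}
  B6: | IN={a@B3, b@B0, c@B1, c@B2, c@B5, e@B5, f@B3, f@B4} | OUT={a@B3, b@B0, c@B1, c@B2, c@B5, d@B6, e@B6, f@B3, f@B4}
  B7: | IN={a@B3, b@B0, c@B1, c@B2, c@B5, d@B6, e@B6, f@B3, f@B4} | OUT={a@B3, b@B7, c@B1, c@B2, c@B5, d@B6, e@B7, f@B3, f@B4}
  B8: | IN={a@B3, b@B7, c@B1, c@B2, c@B5, d@B6, e@B7, f@B3, f@B4} | OUT={a@B3, b@B7, c@B8, d@B6, e@B7, f@B8}
  B9: | IN={a@B3, b@B7, c@B8, d@B6, e@B7, f@B8} | OUT={a@B9, b@B7, c@B8, d@B6, e@B9, f@B8}

Merge at B5: IN[B5] = OUT[B3] ⊔ OUT[B4] = {a@B3, b@B0, c@B1, c@B2, c@B4, f@B3, f@B4}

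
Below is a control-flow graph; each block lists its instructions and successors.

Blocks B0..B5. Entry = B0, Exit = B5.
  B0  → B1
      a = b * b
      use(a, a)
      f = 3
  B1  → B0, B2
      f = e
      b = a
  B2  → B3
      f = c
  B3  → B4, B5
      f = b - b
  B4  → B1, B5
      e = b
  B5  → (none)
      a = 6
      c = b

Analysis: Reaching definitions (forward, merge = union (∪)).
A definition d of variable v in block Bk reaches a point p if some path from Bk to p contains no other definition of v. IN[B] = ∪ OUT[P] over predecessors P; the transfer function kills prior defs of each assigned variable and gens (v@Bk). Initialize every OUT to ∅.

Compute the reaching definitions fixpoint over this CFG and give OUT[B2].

Answer: {a@B0, b@B1, e@B4, f@B2}

Derivation:
Fixpoint table:
  B0: | IN={a@B0, b@B1, e@B4, f@B1} | OUT={a@B0, b@B1, e@B4, f@B0}
  B1: | IN={a@B0, b@B1, e@B4, f@B0, f@B3} | OUT={a@B0, b@B1, e@B4, f@B1}
  B2: | IN={a@B0, b@B1, e@B4, f@B1} | OUT={a@B0, b@B1, e@B4, f@B2}
  B3: | IN={a@B0, b@B1, e@B4, f@B2} | OUT={a@B0, b@B1, e@B4, f@B3}
  B4: | IN={a@B0, b@B1, e@B4, f@B3} | OUT={a@B0, b@B1, e@B4, f@B3}
  B5: | IN={a@B0, b@B1, e@B4, f@B3} | OUT={a@B5, b@B1, c@B5, e@B4, f@B3}

Merge at B2: IN[B2] = OUT[B1] = {a@B0, b@B1, e@B4, f@B1}
Applying B2's transfer function to that IN value gives OUT[B2] (row B2 above).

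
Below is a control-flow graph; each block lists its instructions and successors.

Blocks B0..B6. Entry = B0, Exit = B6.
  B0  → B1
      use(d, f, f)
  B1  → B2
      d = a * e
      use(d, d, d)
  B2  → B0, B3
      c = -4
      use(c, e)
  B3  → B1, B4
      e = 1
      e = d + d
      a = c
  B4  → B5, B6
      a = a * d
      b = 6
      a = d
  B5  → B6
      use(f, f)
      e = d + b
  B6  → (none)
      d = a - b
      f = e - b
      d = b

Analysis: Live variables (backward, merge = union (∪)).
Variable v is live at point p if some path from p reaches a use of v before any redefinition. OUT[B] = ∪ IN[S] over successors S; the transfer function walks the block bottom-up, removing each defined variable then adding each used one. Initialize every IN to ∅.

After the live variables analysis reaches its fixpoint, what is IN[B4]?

Converged values:
  B0:  IN={a, d, e, f}  OUT={a, e, f}
  B1:  IN={a, e, f}  OUT={a, d, e, f}
  B2:  IN={a, d, e, f}  OUT={a, c, d, e, f}
  B3:  IN={c, d, f}  OUT={a, d, e, f}
  B4:  IN={a, d, e, f}  OUT={a, b, d, e, f}
  B5:  IN={a, b, d, f}  OUT={a, b, e}
  B6:  IN={a, b, e}  OUT={}

Merge at B4: OUT[B4] = IN[B5] ⊔ IN[B6] = {a, b, d, e, f}
Applying B4's transfer function to that OUT value gives IN[B4] (row B4 above).

Answer: {a, d, e, f}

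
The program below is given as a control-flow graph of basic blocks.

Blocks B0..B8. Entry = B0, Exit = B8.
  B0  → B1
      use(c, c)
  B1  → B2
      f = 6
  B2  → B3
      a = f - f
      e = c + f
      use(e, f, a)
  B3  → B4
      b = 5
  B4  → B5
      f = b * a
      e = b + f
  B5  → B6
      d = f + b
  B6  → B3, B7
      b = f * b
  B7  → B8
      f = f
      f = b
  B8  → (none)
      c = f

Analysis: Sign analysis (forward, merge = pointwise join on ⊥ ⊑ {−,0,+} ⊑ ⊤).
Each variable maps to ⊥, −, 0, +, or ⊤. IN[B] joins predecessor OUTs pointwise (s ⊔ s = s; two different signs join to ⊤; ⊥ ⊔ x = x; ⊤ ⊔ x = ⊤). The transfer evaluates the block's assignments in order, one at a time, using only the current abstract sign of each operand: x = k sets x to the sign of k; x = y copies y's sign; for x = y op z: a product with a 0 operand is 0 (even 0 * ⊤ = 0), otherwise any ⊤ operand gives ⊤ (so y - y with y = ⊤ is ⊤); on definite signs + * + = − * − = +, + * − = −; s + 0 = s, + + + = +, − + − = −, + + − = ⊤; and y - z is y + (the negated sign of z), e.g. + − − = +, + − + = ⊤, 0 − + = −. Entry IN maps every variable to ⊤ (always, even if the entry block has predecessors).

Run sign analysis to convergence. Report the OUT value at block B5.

Converged values:
  B0:  IN=(all ⊤)  OUT=(all ⊤)
  B1:  IN=(all ⊤)  OUT={f:+; rest ⊤}
  B2:  IN={f:+; rest ⊤}  OUT={f:+; rest ⊤}
  B3:  IN=(all ⊤)  OUT={b:+; rest ⊤}
  B4:  IN={b:+; rest ⊤}  OUT={b:+; rest ⊤}
  B5:  IN={b:+; rest ⊤}  OUT={b:+; rest ⊤}
  B6:  IN={b:+; rest ⊤}  OUT=(all ⊤)
  B7:  IN=(all ⊤)  OUT=(all ⊤)
  B8:  IN=(all ⊤)  OUT=(all ⊤)

Merge at B5: IN[B5] = OUT[B4] = {a: ⊤, b: +, c: ⊤, d: ⊤, e: ⊤, f: ⊤}
Applying B5's transfer function to that IN value gives OUT[B5] (row B5 above).

Answer: {a: ⊤, b: +, c: ⊤, d: ⊤, e: ⊤, f: ⊤}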